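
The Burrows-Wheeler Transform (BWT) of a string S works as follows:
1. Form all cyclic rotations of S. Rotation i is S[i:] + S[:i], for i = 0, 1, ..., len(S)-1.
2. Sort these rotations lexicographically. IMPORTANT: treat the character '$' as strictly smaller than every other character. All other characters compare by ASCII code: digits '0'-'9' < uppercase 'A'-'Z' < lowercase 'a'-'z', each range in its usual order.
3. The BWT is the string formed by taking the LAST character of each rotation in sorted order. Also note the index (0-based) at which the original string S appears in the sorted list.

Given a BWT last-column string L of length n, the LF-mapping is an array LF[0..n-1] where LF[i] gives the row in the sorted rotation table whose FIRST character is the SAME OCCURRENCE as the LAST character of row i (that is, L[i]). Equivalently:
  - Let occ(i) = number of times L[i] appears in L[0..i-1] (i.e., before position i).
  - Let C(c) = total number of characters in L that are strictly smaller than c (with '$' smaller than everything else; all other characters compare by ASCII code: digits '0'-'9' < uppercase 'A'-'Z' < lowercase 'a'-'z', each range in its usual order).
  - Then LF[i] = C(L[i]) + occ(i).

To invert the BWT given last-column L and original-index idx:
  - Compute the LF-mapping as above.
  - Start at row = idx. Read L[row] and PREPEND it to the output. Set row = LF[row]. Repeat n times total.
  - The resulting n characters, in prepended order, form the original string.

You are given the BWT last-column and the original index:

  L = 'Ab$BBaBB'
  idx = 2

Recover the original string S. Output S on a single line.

Answer: BBBaBbA$

Derivation:
LF mapping: 1 7 0 2 3 6 4 5
Walk LF starting at row 2, prepending L[row]:
  step 1: row=2, L[2]='$', prepend. Next row=LF[2]=0
  step 2: row=0, L[0]='A', prepend. Next row=LF[0]=1
  step 3: row=1, L[1]='b', prepend. Next row=LF[1]=7
  step 4: row=7, L[7]='B', prepend. Next row=LF[7]=5
  step 5: row=5, L[5]='a', prepend. Next row=LF[5]=6
  step 6: row=6, L[6]='B', prepend. Next row=LF[6]=4
  step 7: row=4, L[4]='B', prepend. Next row=LF[4]=3
  step 8: row=3, L[3]='B', prepend. Next row=LF[3]=2
Reversed output: BBBaBbA$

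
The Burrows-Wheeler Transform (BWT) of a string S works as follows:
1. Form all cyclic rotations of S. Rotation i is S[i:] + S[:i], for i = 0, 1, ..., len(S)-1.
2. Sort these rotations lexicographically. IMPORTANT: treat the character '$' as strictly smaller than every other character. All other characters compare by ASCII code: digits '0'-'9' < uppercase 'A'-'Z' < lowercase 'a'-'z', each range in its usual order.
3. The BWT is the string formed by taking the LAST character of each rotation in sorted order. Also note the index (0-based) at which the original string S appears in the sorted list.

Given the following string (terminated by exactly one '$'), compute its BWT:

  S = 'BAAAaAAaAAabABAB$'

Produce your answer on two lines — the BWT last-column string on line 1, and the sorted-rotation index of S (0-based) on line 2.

All 17 rotations (rotation i = S[i:]+S[:i]):
  rot[0] = BAAAaAAaAAabABAB$
  rot[1] = AAAaAAaAAabABAB$B
  rot[2] = AAaAAaAAabABAB$BA
  rot[3] = AaAAaAAabABAB$BAA
  rot[4] = aAAaAAabABAB$BAAA
  rot[5] = AAaAAabABAB$BAAAa
  rot[6] = AaAAabABAB$BAAAaA
  rot[7] = aAAabABAB$BAAAaAA
  rot[8] = AAabABAB$BAAAaAAa
  rot[9] = AabABAB$BAAAaAAaA
  rot[10] = abABAB$BAAAaAAaAA
  rot[11] = bABAB$BAAAaAAaAAa
  rot[12] = ABAB$BAAAaAAaAAab
  rot[13] = BAB$BAAAaAAaAAabA
  rot[14] = AB$BAAAaAAaAAabAB
  rot[15] = B$BAAAaAAaAAabABA
  rot[16] = $BAAAaAAaAAabABAB
Sorted (with $ < everything):
  sorted[0] = $BAAAaAAaAAabABAB  (last char: 'B')
  sorted[1] = AAAaAAaAAabABAB$B  (last char: 'B')
  sorted[2] = AAaAAaAAabABAB$BA  (last char: 'A')
  sorted[3] = AAaAAabABAB$BAAAa  (last char: 'a')
  sorted[4] = AAabABAB$BAAAaAAa  (last char: 'a')
  sorted[5] = AB$BAAAaAAaAAabAB  (last char: 'B')
  sorted[6] = ABAB$BAAAaAAaAAab  (last char: 'b')
  sorted[7] = AaAAaAAabABAB$BAA  (last char: 'A')
  sorted[8] = AaAAabABAB$BAAAaA  (last char: 'A')
  sorted[9] = AabABAB$BAAAaAAaA  (last char: 'A')
  sorted[10] = B$BAAAaAAaAAabABA  (last char: 'A')
  sorted[11] = BAAAaAAaAAabABAB$  (last char: '$')
  sorted[12] = BAB$BAAAaAAaAAabA  (last char: 'A')
  sorted[13] = aAAaAAabABAB$BAAA  (last char: 'A')
  sorted[14] = aAAabABAB$BAAAaAA  (last char: 'A')
  sorted[15] = abABAB$BAAAaAAaAA  (last char: 'A')
  sorted[16] = bABAB$BAAAaAAaAAa  (last char: 'a')
Last column: BBAaaBbAAAA$AAAAa
Original string S is at sorted index 11

Answer: BBAaaBbAAAA$AAAAa
11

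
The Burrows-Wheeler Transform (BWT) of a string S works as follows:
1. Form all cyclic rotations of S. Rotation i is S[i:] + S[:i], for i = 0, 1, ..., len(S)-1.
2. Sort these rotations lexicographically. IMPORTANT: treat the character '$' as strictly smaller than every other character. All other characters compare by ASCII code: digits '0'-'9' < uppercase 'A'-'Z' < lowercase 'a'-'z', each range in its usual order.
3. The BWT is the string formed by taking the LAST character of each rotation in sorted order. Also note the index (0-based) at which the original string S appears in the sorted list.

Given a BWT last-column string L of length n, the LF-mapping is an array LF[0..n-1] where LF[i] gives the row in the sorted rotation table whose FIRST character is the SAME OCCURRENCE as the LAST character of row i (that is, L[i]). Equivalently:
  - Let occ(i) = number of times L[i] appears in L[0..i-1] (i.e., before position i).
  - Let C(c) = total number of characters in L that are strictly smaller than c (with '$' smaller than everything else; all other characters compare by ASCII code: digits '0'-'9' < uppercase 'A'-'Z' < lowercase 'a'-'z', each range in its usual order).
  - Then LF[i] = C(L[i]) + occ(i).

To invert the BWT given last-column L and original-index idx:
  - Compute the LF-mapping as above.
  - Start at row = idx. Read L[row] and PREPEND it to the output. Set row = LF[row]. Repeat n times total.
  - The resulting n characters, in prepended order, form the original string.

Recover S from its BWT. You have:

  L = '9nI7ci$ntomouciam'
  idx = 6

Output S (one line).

LF mapping: 2 11 3 1 5 7 0 12 15 13 9 14 16 6 8 4 10
Walk LF starting at row 6, prepending L[row]:
  step 1: row=6, L[6]='$', prepend. Next row=LF[6]=0
  step 2: row=0, L[0]='9', prepend. Next row=LF[0]=2
  step 3: row=2, L[2]='I', prepend. Next row=LF[2]=3
  step 4: row=3, L[3]='7', prepend. Next row=LF[3]=1
  step 5: row=1, L[1]='n', prepend. Next row=LF[1]=11
  step 6: row=11, L[11]='o', prepend. Next row=LF[11]=14
  step 7: row=14, L[14]='i', prepend. Next row=LF[14]=8
  step 8: row=8, L[8]='t', prepend. Next row=LF[8]=15
  step 9: row=15, L[15]='a', prepend. Next row=LF[15]=4
  step 10: row=4, L[4]='c', prepend. Next row=LF[4]=5
  step 11: row=5, L[5]='i', prepend. Next row=LF[5]=7
  step 12: row=7, L[7]='n', prepend. Next row=LF[7]=12
  step 13: row=12, L[12]='u', prepend. Next row=LF[12]=16
  step 14: row=16, L[16]='m', prepend. Next row=LF[16]=10
  step 15: row=10, L[10]='m', prepend. Next row=LF[10]=9
  step 16: row=9, L[9]='o', prepend. Next row=LF[9]=13
  step 17: row=13, L[13]='c', prepend. Next row=LF[13]=6
Reversed output: communication7I9$

Answer: communication7I9$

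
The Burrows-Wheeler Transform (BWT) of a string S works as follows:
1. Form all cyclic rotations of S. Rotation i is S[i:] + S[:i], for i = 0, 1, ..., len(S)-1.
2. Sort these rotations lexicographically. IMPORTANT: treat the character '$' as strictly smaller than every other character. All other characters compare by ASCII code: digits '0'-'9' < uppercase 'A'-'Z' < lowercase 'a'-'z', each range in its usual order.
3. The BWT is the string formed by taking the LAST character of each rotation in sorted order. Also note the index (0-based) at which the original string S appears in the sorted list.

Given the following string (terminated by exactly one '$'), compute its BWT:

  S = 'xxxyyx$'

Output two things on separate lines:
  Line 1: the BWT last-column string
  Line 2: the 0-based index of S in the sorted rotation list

Answer: xy$xxyx
2

Derivation:
All 7 rotations (rotation i = S[i:]+S[:i]):
  rot[0] = xxxyyx$
  rot[1] = xxyyx$x
  rot[2] = xyyx$xx
  rot[3] = yyx$xxx
  rot[4] = yx$xxxy
  rot[5] = x$xxxyy
  rot[6] = $xxxyyx
Sorted (with $ < everything):
  sorted[0] = $xxxyyx  (last char: 'x')
  sorted[1] = x$xxxyy  (last char: 'y')
  sorted[2] = xxxyyx$  (last char: '$')
  sorted[3] = xxyyx$x  (last char: 'x')
  sorted[4] = xyyx$xx  (last char: 'x')
  sorted[5] = yx$xxxy  (last char: 'y')
  sorted[6] = yyx$xxx  (last char: 'x')
Last column: xy$xxyx
Original string S is at sorted index 2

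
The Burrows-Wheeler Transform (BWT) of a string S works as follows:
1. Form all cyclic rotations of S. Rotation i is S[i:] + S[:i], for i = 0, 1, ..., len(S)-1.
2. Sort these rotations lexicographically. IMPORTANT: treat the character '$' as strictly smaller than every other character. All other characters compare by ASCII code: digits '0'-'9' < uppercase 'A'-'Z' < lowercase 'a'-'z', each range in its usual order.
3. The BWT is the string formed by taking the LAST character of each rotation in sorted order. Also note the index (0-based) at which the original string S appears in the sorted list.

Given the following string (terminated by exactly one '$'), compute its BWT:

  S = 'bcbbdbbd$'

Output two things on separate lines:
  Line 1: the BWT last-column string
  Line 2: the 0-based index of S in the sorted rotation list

All 9 rotations (rotation i = S[i:]+S[:i]):
  rot[0] = bcbbdbbd$
  rot[1] = cbbdbbd$b
  rot[2] = bbdbbd$bc
  rot[3] = bdbbd$bcb
  rot[4] = dbbd$bcbb
  rot[5] = bbd$bcbbd
  rot[6] = bd$bcbbdb
  rot[7] = d$bcbbdbb
  rot[8] = $bcbbdbbd
Sorted (with $ < everything):
  sorted[0] = $bcbbdbbd  (last char: 'd')
  sorted[1] = bbd$bcbbd  (last char: 'd')
  sorted[2] = bbdbbd$bc  (last char: 'c')
  sorted[3] = bcbbdbbd$  (last char: '$')
  sorted[4] = bd$bcbbdb  (last char: 'b')
  sorted[5] = bdbbd$bcb  (last char: 'b')
  sorted[6] = cbbdbbd$b  (last char: 'b')
  sorted[7] = d$bcbbdbb  (last char: 'b')
  sorted[8] = dbbd$bcbb  (last char: 'b')
Last column: ddc$bbbbb
Original string S is at sorted index 3

Answer: ddc$bbbbb
3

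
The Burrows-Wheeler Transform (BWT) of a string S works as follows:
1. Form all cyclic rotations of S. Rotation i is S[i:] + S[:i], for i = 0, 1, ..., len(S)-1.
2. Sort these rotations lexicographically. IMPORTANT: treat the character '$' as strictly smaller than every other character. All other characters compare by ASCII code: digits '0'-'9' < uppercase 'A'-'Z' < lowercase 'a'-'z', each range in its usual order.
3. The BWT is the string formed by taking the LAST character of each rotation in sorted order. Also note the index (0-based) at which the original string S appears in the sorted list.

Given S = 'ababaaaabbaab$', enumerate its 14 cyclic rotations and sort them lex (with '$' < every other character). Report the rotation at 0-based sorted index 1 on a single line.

All 14 rotations (rotation i = S[i:]+S[:i]):
  rot[0] = ababaaaabbaab$
  rot[1] = babaaaabbaab$a
  rot[2] = abaaaabbaab$ab
  rot[3] = baaaabbaab$aba
  rot[4] = aaaabbaab$abab
  rot[5] = aaabbaab$ababa
  rot[6] = aabbaab$ababaa
  rot[7] = abbaab$ababaaa
  rot[8] = bbaab$ababaaaa
  rot[9] = baab$ababaaaab
  rot[10] = aab$ababaaaabb
  rot[11] = ab$ababaaaabba
  rot[12] = b$ababaaaabbaa
  rot[13] = $ababaaaabbaab
Sorted (with $ < everything):
  sorted[0] = $ababaaaabbaab
  sorted[1] = aaaabbaab$abab
  sorted[2] = aaabbaab$ababa
  sorted[3] = aab$ababaaaabb
  sorted[4] = aabbaab$ababaa
  sorted[5] = ab$ababaaaabba
  sorted[6] = abaaaabbaab$ab
  sorted[7] = ababaaaabbaab$
  sorted[8] = abbaab$ababaaa
  sorted[9] = b$ababaaaabbaa
  sorted[10] = baaaabbaab$aba
  sorted[11] = baab$ababaaaab
  sorted[12] = babaaaabbaab$a
  sorted[13] = bbaab$ababaaaa
sorted[1] = aaaabbaab$abab

Answer: aaaabbaab$abab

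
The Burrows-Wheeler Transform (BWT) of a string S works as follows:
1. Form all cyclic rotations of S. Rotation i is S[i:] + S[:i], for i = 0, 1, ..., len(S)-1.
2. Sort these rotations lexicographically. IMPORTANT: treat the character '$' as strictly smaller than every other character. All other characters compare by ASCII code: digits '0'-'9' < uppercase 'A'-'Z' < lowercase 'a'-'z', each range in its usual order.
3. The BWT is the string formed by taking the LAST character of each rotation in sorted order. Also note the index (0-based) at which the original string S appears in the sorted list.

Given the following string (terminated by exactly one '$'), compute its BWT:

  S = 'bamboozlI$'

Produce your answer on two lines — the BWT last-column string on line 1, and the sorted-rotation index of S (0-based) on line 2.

Answer: Ilb$mzaboo
3

Derivation:
All 10 rotations (rotation i = S[i:]+S[:i]):
  rot[0] = bamboozlI$
  rot[1] = amboozlI$b
  rot[2] = mboozlI$ba
  rot[3] = boozlI$bam
  rot[4] = oozlI$bamb
  rot[5] = ozlI$bambo
  rot[6] = zlI$bamboo
  rot[7] = lI$bambooz
  rot[8] = I$bamboozl
  rot[9] = $bamboozlI
Sorted (with $ < everything):
  sorted[0] = $bamboozlI  (last char: 'I')
  sorted[1] = I$bamboozl  (last char: 'l')
  sorted[2] = amboozlI$b  (last char: 'b')
  sorted[3] = bamboozlI$  (last char: '$')
  sorted[4] = boozlI$bam  (last char: 'm')
  sorted[5] = lI$bambooz  (last char: 'z')
  sorted[6] = mboozlI$ba  (last char: 'a')
  sorted[7] = oozlI$bamb  (last char: 'b')
  sorted[8] = ozlI$bambo  (last char: 'o')
  sorted[9] = zlI$bamboo  (last char: 'o')
Last column: Ilb$mzaboo
Original string S is at sorted index 3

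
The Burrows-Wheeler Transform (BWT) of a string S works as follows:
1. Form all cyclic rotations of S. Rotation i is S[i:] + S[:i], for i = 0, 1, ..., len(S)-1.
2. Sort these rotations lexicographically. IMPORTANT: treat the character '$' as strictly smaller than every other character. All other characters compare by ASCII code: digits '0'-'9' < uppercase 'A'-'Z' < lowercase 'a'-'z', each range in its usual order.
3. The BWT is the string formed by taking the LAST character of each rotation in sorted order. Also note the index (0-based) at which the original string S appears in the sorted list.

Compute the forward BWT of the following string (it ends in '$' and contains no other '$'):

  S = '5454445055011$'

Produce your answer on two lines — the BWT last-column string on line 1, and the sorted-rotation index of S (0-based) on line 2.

All 14 rotations (rotation i = S[i:]+S[:i]):
  rot[0] = 5454445055011$
  rot[1] = 454445055011$5
  rot[2] = 54445055011$54
  rot[3] = 4445055011$545
  rot[4] = 445055011$5454
  rot[5] = 45055011$54544
  rot[6] = 5055011$545444
  rot[7] = 055011$5454445
  rot[8] = 55011$54544450
  rot[9] = 5011$545444505
  rot[10] = 011$5454445055
  rot[11] = 11$54544450550
  rot[12] = 1$545444505501
  rot[13] = $5454445055011
Sorted (with $ < everything):
  sorted[0] = $5454445055011  (last char: '1')
  sorted[1] = 011$5454445055  (last char: '5')
  sorted[2] = 055011$5454445  (last char: '5')
  sorted[3] = 1$545444505501  (last char: '1')
  sorted[4] = 11$54544450550  (last char: '0')
  sorted[5] = 4445055011$545  (last char: '5')
  sorted[6] = 445055011$5454  (last char: '4')
  sorted[7] = 45055011$54544  (last char: '4')
  sorted[8] = 454445055011$5  (last char: '5')
  sorted[9] = 5011$545444505  (last char: '5')
  sorted[10] = 5055011$545444  (last char: '4')
  sorted[11] = 54445055011$54  (last char: '4')
  sorted[12] = 5454445055011$  (last char: '$')
  sorted[13] = 55011$54544450  (last char: '0')
Last column: 155105445544$0
Original string S is at sorted index 12

Answer: 155105445544$0
12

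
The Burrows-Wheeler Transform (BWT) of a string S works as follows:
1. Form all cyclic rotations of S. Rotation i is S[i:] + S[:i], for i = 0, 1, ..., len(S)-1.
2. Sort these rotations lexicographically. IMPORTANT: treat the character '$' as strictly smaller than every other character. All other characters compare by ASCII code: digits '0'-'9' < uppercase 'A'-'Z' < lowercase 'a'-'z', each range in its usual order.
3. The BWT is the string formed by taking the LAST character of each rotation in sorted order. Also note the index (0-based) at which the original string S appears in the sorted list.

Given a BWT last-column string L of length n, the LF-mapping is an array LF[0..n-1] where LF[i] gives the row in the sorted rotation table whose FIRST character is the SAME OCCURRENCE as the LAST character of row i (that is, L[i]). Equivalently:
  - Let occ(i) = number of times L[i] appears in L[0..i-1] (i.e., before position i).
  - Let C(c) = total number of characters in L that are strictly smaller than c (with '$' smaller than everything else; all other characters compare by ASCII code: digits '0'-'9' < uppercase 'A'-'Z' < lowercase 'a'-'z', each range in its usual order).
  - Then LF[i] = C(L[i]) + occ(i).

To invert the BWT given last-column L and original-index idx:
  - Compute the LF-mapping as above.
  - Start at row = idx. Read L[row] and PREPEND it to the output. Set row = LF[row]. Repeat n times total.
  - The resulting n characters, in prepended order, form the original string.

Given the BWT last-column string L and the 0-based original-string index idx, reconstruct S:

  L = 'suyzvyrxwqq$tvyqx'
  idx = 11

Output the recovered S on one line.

Answer: xuqvyqwvrtxzqyys$

Derivation:
LF mapping: 5 7 13 16 8 14 4 11 10 1 2 0 6 9 15 3 12
Walk LF starting at row 11, prepending L[row]:
  step 1: row=11, L[11]='$', prepend. Next row=LF[11]=0
  step 2: row=0, L[0]='s', prepend. Next row=LF[0]=5
  step 3: row=5, L[5]='y', prepend. Next row=LF[5]=14
  step 4: row=14, L[14]='y', prepend. Next row=LF[14]=15
  step 5: row=15, L[15]='q', prepend. Next row=LF[15]=3
  step 6: row=3, L[3]='z', prepend. Next row=LF[3]=16
  step 7: row=16, L[16]='x', prepend. Next row=LF[16]=12
  step 8: row=12, L[12]='t', prepend. Next row=LF[12]=6
  step 9: row=6, L[6]='r', prepend. Next row=LF[6]=4
  step 10: row=4, L[4]='v', prepend. Next row=LF[4]=8
  step 11: row=8, L[8]='w', prepend. Next row=LF[8]=10
  step 12: row=10, L[10]='q', prepend. Next row=LF[10]=2
  step 13: row=2, L[2]='y', prepend. Next row=LF[2]=13
  step 14: row=13, L[13]='v', prepend. Next row=LF[13]=9
  step 15: row=9, L[9]='q', prepend. Next row=LF[9]=1
  step 16: row=1, L[1]='u', prepend. Next row=LF[1]=7
  step 17: row=7, L[7]='x', prepend. Next row=LF[7]=11
Reversed output: xuqvyqwvrtxzqyys$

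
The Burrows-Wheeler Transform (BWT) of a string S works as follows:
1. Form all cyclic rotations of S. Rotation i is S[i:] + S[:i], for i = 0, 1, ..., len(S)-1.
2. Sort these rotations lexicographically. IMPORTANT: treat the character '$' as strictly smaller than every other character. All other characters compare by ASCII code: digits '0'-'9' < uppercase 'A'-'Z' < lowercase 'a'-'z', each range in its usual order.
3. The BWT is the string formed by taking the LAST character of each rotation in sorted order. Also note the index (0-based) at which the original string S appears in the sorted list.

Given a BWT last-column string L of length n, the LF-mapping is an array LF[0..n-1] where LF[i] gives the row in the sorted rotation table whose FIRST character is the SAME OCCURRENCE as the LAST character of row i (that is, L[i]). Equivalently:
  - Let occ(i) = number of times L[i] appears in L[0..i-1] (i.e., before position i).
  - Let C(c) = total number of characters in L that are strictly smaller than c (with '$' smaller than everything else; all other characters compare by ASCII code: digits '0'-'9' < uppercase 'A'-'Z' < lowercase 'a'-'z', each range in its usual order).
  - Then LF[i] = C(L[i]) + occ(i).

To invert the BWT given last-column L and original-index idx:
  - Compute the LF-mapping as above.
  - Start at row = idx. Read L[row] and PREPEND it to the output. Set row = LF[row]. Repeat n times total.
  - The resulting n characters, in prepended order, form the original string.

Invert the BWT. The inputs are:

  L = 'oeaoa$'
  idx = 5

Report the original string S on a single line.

Answer: oeaao$

Derivation:
LF mapping: 4 3 1 5 2 0
Walk LF starting at row 5, prepending L[row]:
  step 1: row=5, L[5]='$', prepend. Next row=LF[5]=0
  step 2: row=0, L[0]='o', prepend. Next row=LF[0]=4
  step 3: row=4, L[4]='a', prepend. Next row=LF[4]=2
  step 4: row=2, L[2]='a', prepend. Next row=LF[2]=1
  step 5: row=1, L[1]='e', prepend. Next row=LF[1]=3
  step 6: row=3, L[3]='o', prepend. Next row=LF[3]=5
Reversed output: oeaao$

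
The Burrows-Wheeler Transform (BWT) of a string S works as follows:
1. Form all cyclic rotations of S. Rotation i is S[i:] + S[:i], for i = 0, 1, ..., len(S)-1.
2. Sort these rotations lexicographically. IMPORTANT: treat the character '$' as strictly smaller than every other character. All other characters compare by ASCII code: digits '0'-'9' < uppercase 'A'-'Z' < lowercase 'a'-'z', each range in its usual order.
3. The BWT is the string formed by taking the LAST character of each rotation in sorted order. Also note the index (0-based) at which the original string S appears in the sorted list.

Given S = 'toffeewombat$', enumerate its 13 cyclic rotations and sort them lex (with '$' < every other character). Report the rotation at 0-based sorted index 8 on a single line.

All 13 rotations (rotation i = S[i:]+S[:i]):
  rot[0] = toffeewombat$
  rot[1] = offeewombat$t
  rot[2] = ffeewombat$to
  rot[3] = feewombat$tof
  rot[4] = eewombat$toff
  rot[5] = ewombat$toffe
  rot[6] = wombat$toffee
  rot[7] = ombat$toffeew
  rot[8] = mbat$toffeewo
  rot[9] = bat$toffeewom
  rot[10] = at$toffeewomb
  rot[11] = t$toffeewomba
  rot[12] = $toffeewombat
Sorted (with $ < everything):
  sorted[0] = $toffeewombat
  sorted[1] = at$toffeewomb
  sorted[2] = bat$toffeewom
  sorted[3] = eewombat$toff
  sorted[4] = ewombat$toffe
  sorted[5] = feewombat$tof
  sorted[6] = ffeewombat$to
  sorted[7] = mbat$toffeewo
  sorted[8] = offeewombat$t
  sorted[9] = ombat$toffeew
  sorted[10] = t$toffeewomba
  sorted[11] = toffeewombat$
  sorted[12] = wombat$toffee
sorted[8] = offeewombat$t

Answer: offeewombat$t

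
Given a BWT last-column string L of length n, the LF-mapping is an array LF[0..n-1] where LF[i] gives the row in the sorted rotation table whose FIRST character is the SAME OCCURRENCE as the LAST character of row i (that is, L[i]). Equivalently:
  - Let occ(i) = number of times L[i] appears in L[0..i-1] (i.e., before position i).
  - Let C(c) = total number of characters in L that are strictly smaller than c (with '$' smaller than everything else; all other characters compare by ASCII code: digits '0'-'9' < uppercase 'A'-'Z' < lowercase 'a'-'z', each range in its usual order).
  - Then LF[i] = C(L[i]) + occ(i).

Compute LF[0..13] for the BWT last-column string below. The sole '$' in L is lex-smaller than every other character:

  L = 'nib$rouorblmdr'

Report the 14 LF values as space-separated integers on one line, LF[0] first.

Char counts: '$':1, 'b':2, 'd':1, 'i':1, 'l':1, 'm':1, 'n':1, 'o':2, 'r':3, 'u':1
C (first-col start): C('$')=0, C('b')=1, C('d')=3, C('i')=4, C('l')=5, C('m')=6, C('n')=7, C('o')=8, C('r')=10, C('u')=13
L[0]='n': occ=0, LF[0]=C('n')+0=7+0=7
L[1]='i': occ=0, LF[1]=C('i')+0=4+0=4
L[2]='b': occ=0, LF[2]=C('b')+0=1+0=1
L[3]='$': occ=0, LF[3]=C('$')+0=0+0=0
L[4]='r': occ=0, LF[4]=C('r')+0=10+0=10
L[5]='o': occ=0, LF[5]=C('o')+0=8+0=8
L[6]='u': occ=0, LF[6]=C('u')+0=13+0=13
L[7]='o': occ=1, LF[7]=C('o')+1=8+1=9
L[8]='r': occ=1, LF[8]=C('r')+1=10+1=11
L[9]='b': occ=1, LF[9]=C('b')+1=1+1=2
L[10]='l': occ=0, LF[10]=C('l')+0=5+0=5
L[11]='m': occ=0, LF[11]=C('m')+0=6+0=6
L[12]='d': occ=0, LF[12]=C('d')+0=3+0=3
L[13]='r': occ=2, LF[13]=C('r')+2=10+2=12

Answer: 7 4 1 0 10 8 13 9 11 2 5 6 3 12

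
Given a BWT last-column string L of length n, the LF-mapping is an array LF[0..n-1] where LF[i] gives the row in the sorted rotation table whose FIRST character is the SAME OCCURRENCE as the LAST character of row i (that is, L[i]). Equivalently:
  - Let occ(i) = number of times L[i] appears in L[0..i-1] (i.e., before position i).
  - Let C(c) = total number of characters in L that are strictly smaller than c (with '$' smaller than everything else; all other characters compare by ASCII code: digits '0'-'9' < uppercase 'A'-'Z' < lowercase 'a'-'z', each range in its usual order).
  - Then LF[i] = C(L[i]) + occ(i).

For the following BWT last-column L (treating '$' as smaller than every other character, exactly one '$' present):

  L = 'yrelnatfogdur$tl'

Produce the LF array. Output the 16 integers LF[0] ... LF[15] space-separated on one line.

Answer: 15 10 3 6 8 1 12 4 9 5 2 14 11 0 13 7

Derivation:
Char counts: '$':1, 'a':1, 'd':1, 'e':1, 'f':1, 'g':1, 'l':2, 'n':1, 'o':1, 'r':2, 't':2, 'u':1, 'y':1
C (first-col start): C('$')=0, C('a')=1, C('d')=2, C('e')=3, C('f')=4, C('g')=5, C('l')=6, C('n')=8, C('o')=9, C('r')=10, C('t')=12, C('u')=14, C('y')=15
L[0]='y': occ=0, LF[0]=C('y')+0=15+0=15
L[1]='r': occ=0, LF[1]=C('r')+0=10+0=10
L[2]='e': occ=0, LF[2]=C('e')+0=3+0=3
L[3]='l': occ=0, LF[3]=C('l')+0=6+0=6
L[4]='n': occ=0, LF[4]=C('n')+0=8+0=8
L[5]='a': occ=0, LF[5]=C('a')+0=1+0=1
L[6]='t': occ=0, LF[6]=C('t')+0=12+0=12
L[7]='f': occ=0, LF[7]=C('f')+0=4+0=4
L[8]='o': occ=0, LF[8]=C('o')+0=9+0=9
L[9]='g': occ=0, LF[9]=C('g')+0=5+0=5
L[10]='d': occ=0, LF[10]=C('d')+0=2+0=2
L[11]='u': occ=0, LF[11]=C('u')+0=14+0=14
L[12]='r': occ=1, LF[12]=C('r')+1=10+1=11
L[13]='$': occ=0, LF[13]=C('$')+0=0+0=0
L[14]='t': occ=1, LF[14]=C('t')+1=12+1=13
L[15]='l': occ=1, LF[15]=C('l')+1=6+1=7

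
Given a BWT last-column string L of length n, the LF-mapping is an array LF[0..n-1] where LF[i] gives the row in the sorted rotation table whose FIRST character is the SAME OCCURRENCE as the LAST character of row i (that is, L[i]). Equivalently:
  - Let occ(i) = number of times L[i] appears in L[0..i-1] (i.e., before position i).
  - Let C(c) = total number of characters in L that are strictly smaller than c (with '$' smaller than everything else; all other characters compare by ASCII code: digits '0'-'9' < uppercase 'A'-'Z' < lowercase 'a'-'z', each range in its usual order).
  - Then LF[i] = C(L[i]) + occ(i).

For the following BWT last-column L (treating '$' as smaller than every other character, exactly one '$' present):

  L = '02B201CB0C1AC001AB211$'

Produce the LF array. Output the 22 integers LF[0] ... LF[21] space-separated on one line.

Answer: 1 11 16 12 2 6 19 17 3 20 7 14 21 4 5 8 15 18 13 9 10 0

Derivation:
Char counts: '$':1, '0':5, '1':5, '2':3, 'A':2, 'B':3, 'C':3
C (first-col start): C('$')=0, C('0')=1, C('1')=6, C('2')=11, C('A')=14, C('B')=16, C('C')=19
L[0]='0': occ=0, LF[0]=C('0')+0=1+0=1
L[1]='2': occ=0, LF[1]=C('2')+0=11+0=11
L[2]='B': occ=0, LF[2]=C('B')+0=16+0=16
L[3]='2': occ=1, LF[3]=C('2')+1=11+1=12
L[4]='0': occ=1, LF[4]=C('0')+1=1+1=2
L[5]='1': occ=0, LF[5]=C('1')+0=6+0=6
L[6]='C': occ=0, LF[6]=C('C')+0=19+0=19
L[7]='B': occ=1, LF[7]=C('B')+1=16+1=17
L[8]='0': occ=2, LF[8]=C('0')+2=1+2=3
L[9]='C': occ=1, LF[9]=C('C')+1=19+1=20
L[10]='1': occ=1, LF[10]=C('1')+1=6+1=7
L[11]='A': occ=0, LF[11]=C('A')+0=14+0=14
L[12]='C': occ=2, LF[12]=C('C')+2=19+2=21
L[13]='0': occ=3, LF[13]=C('0')+3=1+3=4
L[14]='0': occ=4, LF[14]=C('0')+4=1+4=5
L[15]='1': occ=2, LF[15]=C('1')+2=6+2=8
L[16]='A': occ=1, LF[16]=C('A')+1=14+1=15
L[17]='B': occ=2, LF[17]=C('B')+2=16+2=18
L[18]='2': occ=2, LF[18]=C('2')+2=11+2=13
L[19]='1': occ=3, LF[19]=C('1')+3=6+3=9
L[20]='1': occ=4, LF[20]=C('1')+4=6+4=10
L[21]='$': occ=0, LF[21]=C('$')+0=0+0=0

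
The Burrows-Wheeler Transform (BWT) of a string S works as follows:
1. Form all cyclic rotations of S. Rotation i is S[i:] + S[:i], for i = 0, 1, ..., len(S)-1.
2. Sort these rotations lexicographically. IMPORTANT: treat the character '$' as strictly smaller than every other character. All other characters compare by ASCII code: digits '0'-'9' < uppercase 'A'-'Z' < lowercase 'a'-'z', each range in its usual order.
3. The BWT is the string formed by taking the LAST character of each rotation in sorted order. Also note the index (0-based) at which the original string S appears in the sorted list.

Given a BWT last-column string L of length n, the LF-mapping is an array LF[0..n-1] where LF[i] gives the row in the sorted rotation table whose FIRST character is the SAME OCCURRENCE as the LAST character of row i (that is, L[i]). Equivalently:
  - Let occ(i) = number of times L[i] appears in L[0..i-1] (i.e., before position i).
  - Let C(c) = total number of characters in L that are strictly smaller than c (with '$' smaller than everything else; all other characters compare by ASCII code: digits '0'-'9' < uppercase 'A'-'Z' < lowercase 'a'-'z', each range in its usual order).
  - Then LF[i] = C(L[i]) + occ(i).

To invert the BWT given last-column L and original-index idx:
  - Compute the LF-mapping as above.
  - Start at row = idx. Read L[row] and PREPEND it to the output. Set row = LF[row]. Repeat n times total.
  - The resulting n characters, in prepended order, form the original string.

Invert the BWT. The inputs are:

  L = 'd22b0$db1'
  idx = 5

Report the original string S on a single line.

Answer: b2021dbd$

Derivation:
LF mapping: 7 3 4 5 1 0 8 6 2
Walk LF starting at row 5, prepending L[row]:
  step 1: row=5, L[5]='$', prepend. Next row=LF[5]=0
  step 2: row=0, L[0]='d', prepend. Next row=LF[0]=7
  step 3: row=7, L[7]='b', prepend. Next row=LF[7]=6
  step 4: row=6, L[6]='d', prepend. Next row=LF[6]=8
  step 5: row=8, L[8]='1', prepend. Next row=LF[8]=2
  step 6: row=2, L[2]='2', prepend. Next row=LF[2]=4
  step 7: row=4, L[4]='0', prepend. Next row=LF[4]=1
  step 8: row=1, L[1]='2', prepend. Next row=LF[1]=3
  step 9: row=3, L[3]='b', prepend. Next row=LF[3]=5
Reversed output: b2021dbd$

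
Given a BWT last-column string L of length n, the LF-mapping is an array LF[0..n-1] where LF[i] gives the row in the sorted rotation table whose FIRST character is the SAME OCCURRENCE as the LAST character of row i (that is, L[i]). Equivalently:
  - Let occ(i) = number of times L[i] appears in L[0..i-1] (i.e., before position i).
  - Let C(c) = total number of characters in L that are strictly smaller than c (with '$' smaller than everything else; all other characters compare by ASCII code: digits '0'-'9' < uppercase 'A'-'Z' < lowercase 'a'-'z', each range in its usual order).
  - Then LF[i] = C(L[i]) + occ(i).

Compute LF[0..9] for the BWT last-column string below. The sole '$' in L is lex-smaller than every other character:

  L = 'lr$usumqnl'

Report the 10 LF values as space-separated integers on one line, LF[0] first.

Answer: 1 6 0 8 7 9 3 5 4 2

Derivation:
Char counts: '$':1, 'l':2, 'm':1, 'n':1, 'q':1, 'r':1, 's':1, 'u':2
C (first-col start): C('$')=0, C('l')=1, C('m')=3, C('n')=4, C('q')=5, C('r')=6, C('s')=7, C('u')=8
L[0]='l': occ=0, LF[0]=C('l')+0=1+0=1
L[1]='r': occ=0, LF[1]=C('r')+0=6+0=6
L[2]='$': occ=0, LF[2]=C('$')+0=0+0=0
L[3]='u': occ=0, LF[3]=C('u')+0=8+0=8
L[4]='s': occ=0, LF[4]=C('s')+0=7+0=7
L[5]='u': occ=1, LF[5]=C('u')+1=8+1=9
L[6]='m': occ=0, LF[6]=C('m')+0=3+0=3
L[7]='q': occ=0, LF[7]=C('q')+0=5+0=5
L[8]='n': occ=0, LF[8]=C('n')+0=4+0=4
L[9]='l': occ=1, LF[9]=C('l')+1=1+1=2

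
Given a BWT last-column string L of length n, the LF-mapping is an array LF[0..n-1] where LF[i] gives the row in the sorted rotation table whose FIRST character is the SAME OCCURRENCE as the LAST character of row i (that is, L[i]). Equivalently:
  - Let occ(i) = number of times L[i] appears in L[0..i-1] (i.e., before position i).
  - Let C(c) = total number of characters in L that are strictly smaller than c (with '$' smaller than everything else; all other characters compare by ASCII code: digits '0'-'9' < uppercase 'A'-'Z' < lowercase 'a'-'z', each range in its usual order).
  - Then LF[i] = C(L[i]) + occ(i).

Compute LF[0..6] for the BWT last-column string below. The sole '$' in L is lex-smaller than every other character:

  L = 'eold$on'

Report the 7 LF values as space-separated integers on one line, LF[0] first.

Answer: 2 5 3 1 0 6 4

Derivation:
Char counts: '$':1, 'd':1, 'e':1, 'l':1, 'n':1, 'o':2
C (first-col start): C('$')=0, C('d')=1, C('e')=2, C('l')=3, C('n')=4, C('o')=5
L[0]='e': occ=0, LF[0]=C('e')+0=2+0=2
L[1]='o': occ=0, LF[1]=C('o')+0=5+0=5
L[2]='l': occ=0, LF[2]=C('l')+0=3+0=3
L[3]='d': occ=0, LF[3]=C('d')+0=1+0=1
L[4]='$': occ=0, LF[4]=C('$')+0=0+0=0
L[5]='o': occ=1, LF[5]=C('o')+1=5+1=6
L[6]='n': occ=0, LF[6]=C('n')+0=4+0=4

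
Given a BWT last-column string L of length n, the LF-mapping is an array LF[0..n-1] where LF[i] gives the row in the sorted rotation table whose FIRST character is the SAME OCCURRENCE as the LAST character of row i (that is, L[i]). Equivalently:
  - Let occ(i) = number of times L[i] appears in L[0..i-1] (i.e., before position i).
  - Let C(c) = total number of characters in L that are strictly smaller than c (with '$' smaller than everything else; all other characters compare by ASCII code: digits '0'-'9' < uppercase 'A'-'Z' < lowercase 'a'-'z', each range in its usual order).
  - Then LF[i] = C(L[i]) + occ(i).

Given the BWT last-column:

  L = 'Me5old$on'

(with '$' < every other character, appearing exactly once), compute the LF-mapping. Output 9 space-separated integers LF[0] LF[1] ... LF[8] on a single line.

Answer: 2 4 1 7 5 3 0 8 6

Derivation:
Char counts: '$':1, '5':1, 'M':1, 'd':1, 'e':1, 'l':1, 'n':1, 'o':2
C (first-col start): C('$')=0, C('5')=1, C('M')=2, C('d')=3, C('e')=4, C('l')=5, C('n')=6, C('o')=7
L[0]='M': occ=0, LF[0]=C('M')+0=2+0=2
L[1]='e': occ=0, LF[1]=C('e')+0=4+0=4
L[2]='5': occ=0, LF[2]=C('5')+0=1+0=1
L[3]='o': occ=0, LF[3]=C('o')+0=7+0=7
L[4]='l': occ=0, LF[4]=C('l')+0=5+0=5
L[5]='d': occ=0, LF[5]=C('d')+0=3+0=3
L[6]='$': occ=0, LF[6]=C('$')+0=0+0=0
L[7]='o': occ=1, LF[7]=C('o')+1=7+1=8
L[8]='n': occ=0, LF[8]=C('n')+0=6+0=6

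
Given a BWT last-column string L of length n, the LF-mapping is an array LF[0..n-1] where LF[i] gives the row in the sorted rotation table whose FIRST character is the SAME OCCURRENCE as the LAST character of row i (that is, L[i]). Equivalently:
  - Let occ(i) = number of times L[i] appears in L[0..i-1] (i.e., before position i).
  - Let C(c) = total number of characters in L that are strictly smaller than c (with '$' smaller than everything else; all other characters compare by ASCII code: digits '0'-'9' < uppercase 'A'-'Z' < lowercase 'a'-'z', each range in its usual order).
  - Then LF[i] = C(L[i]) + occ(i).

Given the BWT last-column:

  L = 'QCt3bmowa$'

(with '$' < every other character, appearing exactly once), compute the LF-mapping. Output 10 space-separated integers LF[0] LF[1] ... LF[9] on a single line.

Char counts: '$':1, '3':1, 'C':1, 'Q':1, 'a':1, 'b':1, 'm':1, 'o':1, 't':1, 'w':1
C (first-col start): C('$')=0, C('3')=1, C('C')=2, C('Q')=3, C('a')=4, C('b')=5, C('m')=6, C('o')=7, C('t')=8, C('w')=9
L[0]='Q': occ=0, LF[0]=C('Q')+0=3+0=3
L[1]='C': occ=0, LF[1]=C('C')+0=2+0=2
L[2]='t': occ=0, LF[2]=C('t')+0=8+0=8
L[3]='3': occ=0, LF[3]=C('3')+0=1+0=1
L[4]='b': occ=0, LF[4]=C('b')+0=5+0=5
L[5]='m': occ=0, LF[5]=C('m')+0=6+0=6
L[6]='o': occ=0, LF[6]=C('o')+0=7+0=7
L[7]='w': occ=0, LF[7]=C('w')+0=9+0=9
L[8]='a': occ=0, LF[8]=C('a')+0=4+0=4
L[9]='$': occ=0, LF[9]=C('$')+0=0+0=0

Answer: 3 2 8 1 5 6 7 9 4 0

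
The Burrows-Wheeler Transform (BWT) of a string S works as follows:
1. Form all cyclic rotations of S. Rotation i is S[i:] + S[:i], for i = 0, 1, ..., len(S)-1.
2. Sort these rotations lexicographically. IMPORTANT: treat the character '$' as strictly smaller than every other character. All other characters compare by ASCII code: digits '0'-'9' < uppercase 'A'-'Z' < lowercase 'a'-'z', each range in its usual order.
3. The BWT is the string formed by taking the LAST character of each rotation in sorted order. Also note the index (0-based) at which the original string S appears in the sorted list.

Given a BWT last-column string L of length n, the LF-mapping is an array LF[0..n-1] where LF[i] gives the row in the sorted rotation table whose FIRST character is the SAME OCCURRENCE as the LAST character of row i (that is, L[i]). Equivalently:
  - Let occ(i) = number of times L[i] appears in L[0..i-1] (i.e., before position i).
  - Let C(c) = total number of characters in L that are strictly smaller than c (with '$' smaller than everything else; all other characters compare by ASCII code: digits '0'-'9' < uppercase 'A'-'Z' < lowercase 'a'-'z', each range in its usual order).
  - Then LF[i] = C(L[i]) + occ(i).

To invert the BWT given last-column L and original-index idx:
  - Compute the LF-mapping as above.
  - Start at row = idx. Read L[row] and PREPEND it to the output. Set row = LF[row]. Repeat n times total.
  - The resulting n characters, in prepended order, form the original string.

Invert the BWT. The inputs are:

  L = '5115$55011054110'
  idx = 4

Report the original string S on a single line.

LF mapping: 11 4 5 12 0 13 14 1 6 7 2 15 10 8 9 3
Walk LF starting at row 4, prepending L[row]:
  step 1: row=4, L[4]='$', prepend. Next row=LF[4]=0
  step 2: row=0, L[0]='5', prepend. Next row=LF[0]=11
  step 3: row=11, L[11]='5', prepend. Next row=LF[11]=15
  step 4: row=15, L[15]='0', prepend. Next row=LF[15]=3
  step 5: row=3, L[3]='5', prepend. Next row=LF[3]=12
  step 6: row=12, L[12]='4', prepend. Next row=LF[12]=10
  step 7: row=10, L[10]='0', prepend. Next row=LF[10]=2
  step 8: row=2, L[2]='1', prepend. Next row=LF[2]=5
  step 9: row=5, L[5]='5', prepend. Next row=LF[5]=13
  step 10: row=13, L[13]='1', prepend. Next row=LF[13]=8
  step 11: row=8, L[8]='1', prepend. Next row=LF[8]=6
  step 12: row=6, L[6]='5', prepend. Next row=LF[6]=14
  step 13: row=14, L[14]='1', prepend. Next row=LF[14]=9
  step 14: row=9, L[9]='1', prepend. Next row=LF[9]=7
  step 15: row=7, L[7]='0', prepend. Next row=LF[7]=1
  step 16: row=1, L[1]='1', prepend. Next row=LF[1]=4
Reversed output: 101151151045055$

Answer: 101151151045055$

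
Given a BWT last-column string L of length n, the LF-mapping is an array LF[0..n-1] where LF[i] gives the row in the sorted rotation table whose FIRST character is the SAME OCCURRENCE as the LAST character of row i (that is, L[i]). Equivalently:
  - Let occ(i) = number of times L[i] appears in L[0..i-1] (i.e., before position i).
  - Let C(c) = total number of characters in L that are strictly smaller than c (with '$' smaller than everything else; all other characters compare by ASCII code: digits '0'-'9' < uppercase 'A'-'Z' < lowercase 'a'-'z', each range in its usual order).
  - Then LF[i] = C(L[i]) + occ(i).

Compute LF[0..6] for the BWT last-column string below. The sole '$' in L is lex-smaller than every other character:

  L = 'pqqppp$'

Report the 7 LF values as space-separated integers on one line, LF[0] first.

Answer: 1 5 6 2 3 4 0

Derivation:
Char counts: '$':1, 'p':4, 'q':2
C (first-col start): C('$')=0, C('p')=1, C('q')=5
L[0]='p': occ=0, LF[0]=C('p')+0=1+0=1
L[1]='q': occ=0, LF[1]=C('q')+0=5+0=5
L[2]='q': occ=1, LF[2]=C('q')+1=5+1=6
L[3]='p': occ=1, LF[3]=C('p')+1=1+1=2
L[4]='p': occ=2, LF[4]=C('p')+2=1+2=3
L[5]='p': occ=3, LF[5]=C('p')+3=1+3=4
L[6]='$': occ=0, LF[6]=C('$')+0=0+0=0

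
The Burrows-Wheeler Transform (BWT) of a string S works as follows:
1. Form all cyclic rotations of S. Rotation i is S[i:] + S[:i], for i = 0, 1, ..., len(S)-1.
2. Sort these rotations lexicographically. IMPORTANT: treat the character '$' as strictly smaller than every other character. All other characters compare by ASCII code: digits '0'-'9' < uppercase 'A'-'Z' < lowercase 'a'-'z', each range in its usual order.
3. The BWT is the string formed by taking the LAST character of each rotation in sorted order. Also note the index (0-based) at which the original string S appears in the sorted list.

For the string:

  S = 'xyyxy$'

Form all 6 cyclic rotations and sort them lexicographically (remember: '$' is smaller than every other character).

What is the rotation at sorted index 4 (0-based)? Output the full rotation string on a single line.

Answer: yxy$xy

Derivation:
All 6 rotations (rotation i = S[i:]+S[:i]):
  rot[0] = xyyxy$
  rot[1] = yyxy$x
  rot[2] = yxy$xy
  rot[3] = xy$xyy
  rot[4] = y$xyyx
  rot[5] = $xyyxy
Sorted (with $ < everything):
  sorted[0] = $xyyxy
  sorted[1] = xy$xyy
  sorted[2] = xyyxy$
  sorted[3] = y$xyyx
  sorted[4] = yxy$xy
  sorted[5] = yyxy$x
sorted[4] = yxy$xy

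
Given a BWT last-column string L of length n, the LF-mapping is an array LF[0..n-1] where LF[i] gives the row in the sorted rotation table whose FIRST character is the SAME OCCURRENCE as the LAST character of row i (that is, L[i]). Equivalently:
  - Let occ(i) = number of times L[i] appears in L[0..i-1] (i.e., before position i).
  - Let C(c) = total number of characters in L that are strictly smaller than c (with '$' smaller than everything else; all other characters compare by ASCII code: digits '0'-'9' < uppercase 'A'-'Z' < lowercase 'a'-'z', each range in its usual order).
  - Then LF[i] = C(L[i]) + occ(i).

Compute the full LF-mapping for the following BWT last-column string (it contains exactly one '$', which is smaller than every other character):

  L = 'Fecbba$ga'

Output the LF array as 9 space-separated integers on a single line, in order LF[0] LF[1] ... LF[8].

Char counts: '$':1, 'F':1, 'a':2, 'b':2, 'c':1, 'e':1, 'g':1
C (first-col start): C('$')=0, C('F')=1, C('a')=2, C('b')=4, C('c')=6, C('e')=7, C('g')=8
L[0]='F': occ=0, LF[0]=C('F')+0=1+0=1
L[1]='e': occ=0, LF[1]=C('e')+0=7+0=7
L[2]='c': occ=0, LF[2]=C('c')+0=6+0=6
L[3]='b': occ=0, LF[3]=C('b')+0=4+0=4
L[4]='b': occ=1, LF[4]=C('b')+1=4+1=5
L[5]='a': occ=0, LF[5]=C('a')+0=2+0=2
L[6]='$': occ=0, LF[6]=C('$')+0=0+0=0
L[7]='g': occ=0, LF[7]=C('g')+0=8+0=8
L[8]='a': occ=1, LF[8]=C('a')+1=2+1=3

Answer: 1 7 6 4 5 2 0 8 3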